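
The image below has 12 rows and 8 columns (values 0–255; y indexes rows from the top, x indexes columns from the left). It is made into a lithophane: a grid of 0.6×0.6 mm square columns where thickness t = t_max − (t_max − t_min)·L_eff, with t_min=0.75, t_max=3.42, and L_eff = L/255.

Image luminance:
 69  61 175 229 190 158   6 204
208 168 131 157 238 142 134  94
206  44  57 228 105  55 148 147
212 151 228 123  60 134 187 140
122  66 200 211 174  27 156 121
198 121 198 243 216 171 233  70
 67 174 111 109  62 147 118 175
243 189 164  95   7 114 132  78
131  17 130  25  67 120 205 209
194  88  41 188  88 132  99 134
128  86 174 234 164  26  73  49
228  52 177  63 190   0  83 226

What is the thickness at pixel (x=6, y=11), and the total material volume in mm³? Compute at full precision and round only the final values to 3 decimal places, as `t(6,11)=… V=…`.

t(6,11)=2.551 V=69.487

span = t_max - t_min = 3.42 - 0.75 = 2.670
L(6,11) = 83, L_eff = 83/255 = 0.325490
t(6,11) = 3.42 - 2.670·0.325490 = 2.551
Σt over all 12·8 pixels = 820331/4250 ≈ 193.0190588
V = pitch²·Σt = 0.6²·820331/4250 = 69.487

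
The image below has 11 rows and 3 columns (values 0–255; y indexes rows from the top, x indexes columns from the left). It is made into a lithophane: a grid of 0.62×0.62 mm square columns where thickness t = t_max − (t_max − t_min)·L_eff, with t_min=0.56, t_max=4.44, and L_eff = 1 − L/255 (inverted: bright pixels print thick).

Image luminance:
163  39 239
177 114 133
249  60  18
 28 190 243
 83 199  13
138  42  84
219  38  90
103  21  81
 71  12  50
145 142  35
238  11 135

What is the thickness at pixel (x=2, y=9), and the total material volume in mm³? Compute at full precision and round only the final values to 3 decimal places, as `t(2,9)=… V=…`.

span = t_max - t_min = 4.44 - 0.56 = 3.880
L(2,9) = 35, L_eff = 1 - 35/255 = 0.862745 (inverted)
t(2,9) = 4.44 - 3.880·0.862745 = 1.093
Σt over all 11·3 pixels = 155767/2125 ≈ 73.3021176
V = pitch²·Σt = 0.62²·155767/2125 = 28.177

t(2,9)=1.093 V=28.177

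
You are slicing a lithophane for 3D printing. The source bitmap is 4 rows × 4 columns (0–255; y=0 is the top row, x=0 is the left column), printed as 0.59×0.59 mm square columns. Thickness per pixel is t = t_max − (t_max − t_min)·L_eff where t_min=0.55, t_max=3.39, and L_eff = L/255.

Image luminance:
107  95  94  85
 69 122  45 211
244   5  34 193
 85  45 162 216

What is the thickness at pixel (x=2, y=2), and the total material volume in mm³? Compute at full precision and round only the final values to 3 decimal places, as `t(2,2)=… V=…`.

span = t_max - t_min = 3.39 - 0.55 = 2.840
L(2,2) = 34, L_eff = 34/255 = 0.133333
t(2,2) = 3.39 - 2.840·0.133333 = 3.011
Σt over all 4·4 pixels = 72376/2125 ≈ 34.0592941
V = pitch²·Σt = 0.59²·72376/2125 = 11.856

t(2,2)=3.011 V=11.856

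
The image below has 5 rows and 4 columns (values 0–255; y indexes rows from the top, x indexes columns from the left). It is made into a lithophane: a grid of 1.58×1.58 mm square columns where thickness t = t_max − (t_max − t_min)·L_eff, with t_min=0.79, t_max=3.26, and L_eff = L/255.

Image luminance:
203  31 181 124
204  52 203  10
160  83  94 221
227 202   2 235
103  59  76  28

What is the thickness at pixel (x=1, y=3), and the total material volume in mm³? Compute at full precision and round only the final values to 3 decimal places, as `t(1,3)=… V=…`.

span = t_max - t_min = 3.26 - 0.79 = 2.470
L(1,3) = 202, L_eff = 202/255 = 0.792157
t(1,3) = 3.26 - 2.470·0.792157 = 1.303
Σt over all 5·4 pixels = 522797/12750 ≈ 41.0036863
V = pitch²·Σt = 1.58²·522797/12750 = 102.362

t(1,3)=1.303 V=102.362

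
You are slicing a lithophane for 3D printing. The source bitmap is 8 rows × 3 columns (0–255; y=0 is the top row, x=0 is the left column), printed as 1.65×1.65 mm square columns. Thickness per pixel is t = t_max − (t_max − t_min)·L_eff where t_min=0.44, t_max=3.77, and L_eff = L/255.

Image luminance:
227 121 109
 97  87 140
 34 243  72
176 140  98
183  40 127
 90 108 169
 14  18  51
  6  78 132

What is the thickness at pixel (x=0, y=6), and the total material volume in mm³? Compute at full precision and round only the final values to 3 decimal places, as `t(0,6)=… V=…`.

t(0,6)=3.587 V=155.317

span = t_max - t_min = 3.77 - 0.44 = 3.330
L(0,6) = 14, L_eff = 14/255 = 0.054902
t(0,6) = 3.77 - 3.330·0.054902 = 3.587
Σt over all 8·3 pixels = 24246/425 ≈ 57.0494118
V = pitch²·Σt = 1.65²·24246/425 = 155.317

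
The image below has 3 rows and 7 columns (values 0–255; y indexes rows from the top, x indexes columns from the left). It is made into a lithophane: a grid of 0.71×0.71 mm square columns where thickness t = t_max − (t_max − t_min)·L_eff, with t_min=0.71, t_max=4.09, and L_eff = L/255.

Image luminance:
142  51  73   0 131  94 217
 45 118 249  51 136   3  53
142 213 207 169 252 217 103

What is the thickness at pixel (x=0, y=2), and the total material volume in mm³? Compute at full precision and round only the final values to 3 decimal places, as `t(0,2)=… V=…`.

t(0,2)=2.208 V=25.483

span = t_max - t_min = 4.09 - 0.71 = 3.380
L(0,2) = 142, L_eff = 142/255 = 0.556863
t(0,2) = 4.09 - 3.380·0.556863 = 2.208
Σt over all 3·7 pixels = 1289087/25500 ≈ 50.5524314
V = pitch²·Σt = 0.71²·1289087/25500 = 25.483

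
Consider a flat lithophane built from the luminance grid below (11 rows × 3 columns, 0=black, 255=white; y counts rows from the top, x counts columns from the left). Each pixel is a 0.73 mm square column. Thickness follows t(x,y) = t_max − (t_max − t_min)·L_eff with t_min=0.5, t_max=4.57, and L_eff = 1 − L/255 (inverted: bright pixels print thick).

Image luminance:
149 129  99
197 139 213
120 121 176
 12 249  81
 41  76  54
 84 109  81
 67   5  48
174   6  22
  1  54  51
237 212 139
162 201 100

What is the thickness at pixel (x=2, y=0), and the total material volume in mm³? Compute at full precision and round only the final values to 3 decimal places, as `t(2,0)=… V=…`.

t(2,0)=2.080 V=39.489

span = t_max - t_min = 4.57 - 0.5 = 4.070
L(2,0) = 99, L_eff = 1 - 99/255 = 0.611765 (inverted)
t(2,0) = 4.57 - 4.070·0.611765 = 2.080
Σt over all 11·3 pixels = 629871/8500 ≈ 74.1024706
V = pitch²·Σt = 0.73²·629871/8500 = 39.489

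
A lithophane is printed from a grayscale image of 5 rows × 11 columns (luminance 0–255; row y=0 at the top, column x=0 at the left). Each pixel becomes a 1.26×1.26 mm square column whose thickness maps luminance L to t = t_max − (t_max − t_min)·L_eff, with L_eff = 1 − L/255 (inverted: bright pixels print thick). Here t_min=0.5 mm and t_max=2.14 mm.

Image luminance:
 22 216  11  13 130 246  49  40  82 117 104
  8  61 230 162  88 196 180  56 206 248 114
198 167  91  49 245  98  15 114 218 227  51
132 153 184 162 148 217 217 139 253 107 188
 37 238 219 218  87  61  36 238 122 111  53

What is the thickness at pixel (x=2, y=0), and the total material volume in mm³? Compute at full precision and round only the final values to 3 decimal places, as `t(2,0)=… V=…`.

span = t_max - t_min = 2.14 - 0.5 = 1.640
L(2,0) = 11, L_eff = 1 - 11/255 = 0.956863 (inverted)
t(2,0) = 2.14 - 1.640·0.956863 = 0.571
Σt over all 5·11 pixels = 955129/12750 ≈ 74.9120784
V = pitch²·Σt = 1.26²·955129/12750 = 118.930

t(2,0)=0.571 V=118.930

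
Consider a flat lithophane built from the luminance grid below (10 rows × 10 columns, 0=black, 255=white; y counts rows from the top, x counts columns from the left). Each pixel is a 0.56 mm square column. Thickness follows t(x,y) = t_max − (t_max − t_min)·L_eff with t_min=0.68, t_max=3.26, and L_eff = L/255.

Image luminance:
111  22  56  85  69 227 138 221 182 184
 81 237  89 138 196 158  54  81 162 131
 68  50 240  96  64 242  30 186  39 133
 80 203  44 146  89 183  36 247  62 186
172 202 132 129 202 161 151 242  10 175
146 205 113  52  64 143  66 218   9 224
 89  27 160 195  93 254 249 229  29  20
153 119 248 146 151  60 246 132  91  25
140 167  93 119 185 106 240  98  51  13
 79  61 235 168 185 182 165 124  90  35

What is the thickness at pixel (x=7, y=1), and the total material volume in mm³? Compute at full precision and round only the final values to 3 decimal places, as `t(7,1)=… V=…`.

t(7,1)=2.440 V=60.624

span = t_max - t_min = 3.26 - 0.68 = 2.580
L(7,1) = 81, L_eff = 81/255 = 0.317647
t(7,1) = 3.26 - 2.580·0.317647 = 2.440
Σt over all 10·10 pixels = 410799/2125 ≈ 193.3171765
V = pitch²·Σt = 0.56²·410799/2125 = 60.624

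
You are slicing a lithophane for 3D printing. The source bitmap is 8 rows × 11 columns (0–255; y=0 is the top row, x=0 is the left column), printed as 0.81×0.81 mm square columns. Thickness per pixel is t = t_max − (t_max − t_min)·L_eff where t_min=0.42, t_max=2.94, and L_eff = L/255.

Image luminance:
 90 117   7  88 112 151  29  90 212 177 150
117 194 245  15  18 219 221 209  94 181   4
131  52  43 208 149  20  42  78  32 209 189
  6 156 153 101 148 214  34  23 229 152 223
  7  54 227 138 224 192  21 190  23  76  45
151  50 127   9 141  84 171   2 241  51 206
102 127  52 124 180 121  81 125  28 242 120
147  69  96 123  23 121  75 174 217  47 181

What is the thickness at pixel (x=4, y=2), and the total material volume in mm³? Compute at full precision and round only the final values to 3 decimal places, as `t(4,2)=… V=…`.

span = t_max - t_min = 2.94 - 0.42 = 2.520
L(4,2) = 149, L_eff = 149/255 = 0.584314
t(4,2) = 2.94 - 2.520·0.584314 = 1.468
Σt over all 8·11 pixels = 332703/2125 ≈ 156.5661176
V = pitch²·Σt = 0.81²·332703/2125 = 102.723

t(4,2)=1.468 V=102.723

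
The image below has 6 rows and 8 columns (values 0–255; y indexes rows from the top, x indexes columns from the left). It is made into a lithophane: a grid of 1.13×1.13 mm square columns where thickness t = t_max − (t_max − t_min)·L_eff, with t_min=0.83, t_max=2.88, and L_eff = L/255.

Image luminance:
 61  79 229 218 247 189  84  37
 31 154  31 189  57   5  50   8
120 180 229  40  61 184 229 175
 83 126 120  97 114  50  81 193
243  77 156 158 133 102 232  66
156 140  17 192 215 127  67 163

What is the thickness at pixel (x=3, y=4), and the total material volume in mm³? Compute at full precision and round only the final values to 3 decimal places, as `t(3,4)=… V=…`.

span = t_max - t_min = 2.88 - 0.83 = 2.050
L(3,4) = 158, L_eff = 158/255 = 0.619608
t(3,4) = 2.88 - 2.050·0.619608 = 1.610
Σt over all 6·8 pixels = 459229/5100 ≈ 90.0449020
V = pitch²·Σt = 1.13²·459229/5100 = 114.978

t(3,4)=1.610 V=114.978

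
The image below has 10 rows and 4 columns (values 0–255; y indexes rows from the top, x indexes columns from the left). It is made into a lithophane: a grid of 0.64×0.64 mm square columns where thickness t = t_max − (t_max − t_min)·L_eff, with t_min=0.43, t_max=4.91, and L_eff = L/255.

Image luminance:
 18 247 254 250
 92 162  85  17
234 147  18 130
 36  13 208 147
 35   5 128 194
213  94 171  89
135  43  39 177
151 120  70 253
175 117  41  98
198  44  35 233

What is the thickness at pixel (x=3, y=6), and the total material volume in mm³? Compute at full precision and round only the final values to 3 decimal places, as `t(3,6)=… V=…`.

span = t_max - t_min = 4.91 - 0.43 = 4.480
L(3,6) = 177, L_eff = 177/255 = 0.694118
t(3,6) = 4.91 - 4.480·0.694118 = 1.800
Σt over all 10·4 pixels = 701458/6375 ≈ 110.0326275
V = pitch²·Σt = 0.64²·701458/6375 = 45.069

t(3,6)=1.800 V=45.069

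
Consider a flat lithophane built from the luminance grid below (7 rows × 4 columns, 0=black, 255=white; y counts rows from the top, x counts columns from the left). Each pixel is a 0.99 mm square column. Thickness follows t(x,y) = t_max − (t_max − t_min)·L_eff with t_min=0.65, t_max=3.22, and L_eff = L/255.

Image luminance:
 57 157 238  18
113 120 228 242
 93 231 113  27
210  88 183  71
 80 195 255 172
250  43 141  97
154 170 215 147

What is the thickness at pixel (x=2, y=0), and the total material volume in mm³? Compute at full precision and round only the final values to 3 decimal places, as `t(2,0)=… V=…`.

t(2,0)=0.821 V=47.788

span = t_max - t_min = 3.22 - 0.65 = 2.570
L(2,0) = 238, L_eff = 238/255 = 0.933333
t(2,0) = 3.22 - 2.570·0.933333 = 0.821
Σt over all 7·4 pixels = 310831/6375 ≈ 48.7578039
V = pitch²·Σt = 0.99²·310831/6375 = 47.788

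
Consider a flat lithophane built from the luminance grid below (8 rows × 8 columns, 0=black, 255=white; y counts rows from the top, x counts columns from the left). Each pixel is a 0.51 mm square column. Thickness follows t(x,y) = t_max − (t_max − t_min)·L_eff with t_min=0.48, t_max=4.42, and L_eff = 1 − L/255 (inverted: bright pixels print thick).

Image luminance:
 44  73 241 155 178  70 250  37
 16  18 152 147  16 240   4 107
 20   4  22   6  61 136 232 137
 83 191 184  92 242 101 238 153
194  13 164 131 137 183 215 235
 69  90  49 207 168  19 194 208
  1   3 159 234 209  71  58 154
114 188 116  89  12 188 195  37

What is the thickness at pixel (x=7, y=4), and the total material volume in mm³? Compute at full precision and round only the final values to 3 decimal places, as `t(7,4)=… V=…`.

span = t_max - t_min = 4.42 - 0.48 = 3.940
L(7,4) = 235, L_eff = 1 - 235/255 = 0.078431 (inverted)
t(7,4) = 4.42 - 3.940·0.078431 = 4.111
Σt over all 8·8 pixels = 959609/6375 ≈ 150.5269020
V = pitch²·Σt = 0.51²·959609/6375 = 39.152

t(7,4)=4.111 V=39.152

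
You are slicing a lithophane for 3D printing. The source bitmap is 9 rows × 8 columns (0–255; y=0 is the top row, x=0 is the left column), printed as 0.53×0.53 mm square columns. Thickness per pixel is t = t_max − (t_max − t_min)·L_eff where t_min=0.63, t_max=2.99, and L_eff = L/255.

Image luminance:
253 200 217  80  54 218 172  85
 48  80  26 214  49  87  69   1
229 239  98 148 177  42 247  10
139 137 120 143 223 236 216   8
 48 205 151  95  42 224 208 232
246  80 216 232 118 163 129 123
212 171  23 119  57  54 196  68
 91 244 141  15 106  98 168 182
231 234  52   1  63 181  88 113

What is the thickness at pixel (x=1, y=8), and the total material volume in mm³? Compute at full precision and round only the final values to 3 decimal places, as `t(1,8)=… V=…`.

t(1,8)=0.824 V=35.294

span = t_max - t_min = 2.99 - 0.63 = 2.360
L(1,8) = 234, L_eff = 234/255 = 0.917647
t(1,8) = 2.99 - 2.360·0.917647 = 0.824
Σt over all 9·8 pixels = 160199/1275 ≈ 125.6462745
V = pitch²·Σt = 0.53²·160199/1275 = 35.294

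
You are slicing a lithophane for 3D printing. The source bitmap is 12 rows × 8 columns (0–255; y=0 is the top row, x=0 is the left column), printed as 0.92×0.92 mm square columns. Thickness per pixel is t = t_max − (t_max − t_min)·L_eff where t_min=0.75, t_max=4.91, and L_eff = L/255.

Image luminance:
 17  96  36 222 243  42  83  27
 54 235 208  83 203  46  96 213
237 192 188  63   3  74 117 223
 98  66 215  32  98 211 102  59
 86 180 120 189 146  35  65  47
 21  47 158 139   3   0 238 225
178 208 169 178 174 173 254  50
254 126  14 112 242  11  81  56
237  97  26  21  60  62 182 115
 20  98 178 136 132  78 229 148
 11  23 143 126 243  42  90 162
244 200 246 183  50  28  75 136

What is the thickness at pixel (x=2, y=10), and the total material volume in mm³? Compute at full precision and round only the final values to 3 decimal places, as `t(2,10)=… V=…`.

t(2,10)=2.577 V=237.655

span = t_max - t_min = 4.91 - 0.75 = 4.160
L(2,10) = 143, L_eff = 143/255 = 0.560784
t(2,10) = 4.91 - 4.160·0.560784 = 2.577
Σt over all 12·8 pixels = 596664/2125 ≈ 280.7830588
V = pitch²·Σt = 0.92²·596664/2125 = 237.655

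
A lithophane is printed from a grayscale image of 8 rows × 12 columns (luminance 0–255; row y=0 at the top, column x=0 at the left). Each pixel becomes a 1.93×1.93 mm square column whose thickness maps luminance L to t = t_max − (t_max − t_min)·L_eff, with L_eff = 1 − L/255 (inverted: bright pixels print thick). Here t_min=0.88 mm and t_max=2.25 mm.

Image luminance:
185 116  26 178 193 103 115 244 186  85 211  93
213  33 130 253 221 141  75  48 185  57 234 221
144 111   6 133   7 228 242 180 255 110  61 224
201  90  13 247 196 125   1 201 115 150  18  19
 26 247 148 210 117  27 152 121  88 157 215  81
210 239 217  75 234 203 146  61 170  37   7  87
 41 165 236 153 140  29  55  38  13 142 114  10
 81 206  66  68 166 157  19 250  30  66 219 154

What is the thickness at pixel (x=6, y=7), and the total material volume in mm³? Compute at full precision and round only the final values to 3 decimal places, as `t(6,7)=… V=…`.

span = t_max - t_min = 2.25 - 0.88 = 1.370
L(6,7) = 19, L_eff = 1 - 19/255 = 0.925490 (inverted)
t(6,7) = 2.25 - 1.370·0.925490 = 0.982
Σt over all 8·12 pixels = 322411/2125 ≈ 151.7228235
V = pitch²·Σt = 1.93²·322411/2125 = 565.152

t(6,7)=0.982 V=565.152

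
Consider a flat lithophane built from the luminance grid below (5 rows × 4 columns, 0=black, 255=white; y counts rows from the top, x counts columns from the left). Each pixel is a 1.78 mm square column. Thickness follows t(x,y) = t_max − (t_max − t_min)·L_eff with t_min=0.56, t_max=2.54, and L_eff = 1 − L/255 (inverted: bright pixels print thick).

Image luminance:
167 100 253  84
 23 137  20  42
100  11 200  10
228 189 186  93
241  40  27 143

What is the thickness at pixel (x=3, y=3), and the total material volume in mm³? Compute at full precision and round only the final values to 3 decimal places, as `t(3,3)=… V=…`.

span = t_max - t_min = 2.54 - 0.56 = 1.980
L(3,3) = 93, L_eff = 1 - 93/255 = 0.635294 (inverted)
t(3,3) = 2.54 - 1.980·0.635294 = 1.282
Σt over all 5·4 pixels = 61651/2125 ≈ 29.0122353
V = pitch²·Σt = 1.78²·61651/2125 = 91.922

t(3,3)=1.282 V=91.922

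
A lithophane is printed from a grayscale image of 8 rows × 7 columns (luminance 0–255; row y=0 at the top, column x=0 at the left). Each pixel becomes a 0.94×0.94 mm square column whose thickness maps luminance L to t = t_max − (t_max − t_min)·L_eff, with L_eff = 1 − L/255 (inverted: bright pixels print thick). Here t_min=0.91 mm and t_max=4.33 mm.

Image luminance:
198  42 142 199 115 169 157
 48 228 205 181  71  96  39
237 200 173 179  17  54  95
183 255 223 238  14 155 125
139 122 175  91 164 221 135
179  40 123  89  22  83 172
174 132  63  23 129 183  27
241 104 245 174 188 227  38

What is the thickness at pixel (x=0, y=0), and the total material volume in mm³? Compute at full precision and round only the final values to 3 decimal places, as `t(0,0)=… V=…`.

t(0,0)=3.566 V=136.764

span = t_max - t_min = 4.33 - 0.91 = 3.420
L(0,0) = 198, L_eff = 1 - 198/255 = 0.223529 (inverted)
t(0,0) = 4.33 - 3.420·0.223529 = 3.566
Σt over all 8·7 pixels = 657817/4250 ≈ 154.7804706
V = pitch²·Σt = 0.94²·657817/4250 = 136.764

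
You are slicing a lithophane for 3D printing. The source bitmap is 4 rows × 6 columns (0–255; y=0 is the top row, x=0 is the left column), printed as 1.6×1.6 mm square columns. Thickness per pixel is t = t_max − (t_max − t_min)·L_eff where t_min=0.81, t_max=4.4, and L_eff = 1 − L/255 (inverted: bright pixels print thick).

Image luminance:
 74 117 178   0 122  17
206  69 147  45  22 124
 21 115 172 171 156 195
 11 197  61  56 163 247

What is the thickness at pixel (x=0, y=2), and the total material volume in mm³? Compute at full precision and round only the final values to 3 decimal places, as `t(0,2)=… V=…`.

span = t_max - t_min = 4.4 - 0.81 = 3.590
L(0,2) = 21, L_eff = 1 - 21/255 = 0.917647 (inverted)
t(0,2) = 4.4 - 3.590·0.917647 = 1.106
Σt over all 4·6 pixels = 42941/750 ≈ 57.2546667
V = pitch²·Σt = 1.6²·42941/750 = 146.572

t(0,2)=1.106 V=146.572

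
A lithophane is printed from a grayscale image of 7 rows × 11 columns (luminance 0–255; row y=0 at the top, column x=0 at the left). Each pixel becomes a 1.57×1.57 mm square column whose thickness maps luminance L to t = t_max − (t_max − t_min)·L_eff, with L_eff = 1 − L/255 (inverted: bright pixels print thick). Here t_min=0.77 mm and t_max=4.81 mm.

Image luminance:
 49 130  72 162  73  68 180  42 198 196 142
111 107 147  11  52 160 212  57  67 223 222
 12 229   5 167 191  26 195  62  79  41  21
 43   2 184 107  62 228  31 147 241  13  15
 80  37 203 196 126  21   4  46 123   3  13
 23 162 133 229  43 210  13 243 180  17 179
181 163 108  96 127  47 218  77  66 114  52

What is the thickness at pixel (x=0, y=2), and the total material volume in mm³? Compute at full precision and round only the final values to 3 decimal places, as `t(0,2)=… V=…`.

span = t_max - t_min = 4.81 - 0.77 = 4.040
L(0,2) = 12, L_eff = 1 - 12/255 = 0.952941 (inverted)
t(0,2) = 4.81 - 4.040·0.952941 = 0.960
Σt over all 7·11 pixels = 974231/5100 ≈ 191.0256863
V = pitch²·Σt = 1.57²·974231/5100 = 470.859

t(0,2)=0.960 V=470.859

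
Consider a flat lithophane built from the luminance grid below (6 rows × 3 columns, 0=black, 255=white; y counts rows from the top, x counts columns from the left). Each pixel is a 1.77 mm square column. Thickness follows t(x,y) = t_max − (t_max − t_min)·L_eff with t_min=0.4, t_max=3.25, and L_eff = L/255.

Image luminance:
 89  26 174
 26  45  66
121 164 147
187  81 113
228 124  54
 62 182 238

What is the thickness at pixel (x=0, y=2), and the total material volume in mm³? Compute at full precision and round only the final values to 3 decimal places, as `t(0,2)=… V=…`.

span = t_max - t_min = 3.25 - 0.4 = 2.850
L(0,2) = 121, L_eff = 121/255 = 0.474510
t(0,2) = 3.25 - 2.850·0.474510 = 1.898
Σt over all 6·3 pixels = 59037/1700 ≈ 34.7276471
V = pitch²·Σt = 1.77²·59037/1700 = 108.798

t(0,2)=1.898 V=108.798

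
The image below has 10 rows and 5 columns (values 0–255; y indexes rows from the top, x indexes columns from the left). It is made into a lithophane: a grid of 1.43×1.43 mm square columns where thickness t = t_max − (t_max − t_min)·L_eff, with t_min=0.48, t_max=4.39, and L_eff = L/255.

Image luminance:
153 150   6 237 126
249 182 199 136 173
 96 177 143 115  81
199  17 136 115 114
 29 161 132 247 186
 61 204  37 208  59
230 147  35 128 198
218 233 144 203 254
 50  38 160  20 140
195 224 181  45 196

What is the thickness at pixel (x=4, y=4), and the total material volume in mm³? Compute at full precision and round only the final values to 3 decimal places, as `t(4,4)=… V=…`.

t(4,4)=1.538 V=224.133

span = t_max - t_min = 4.39 - 0.48 = 3.910
L(4,4) = 186, L_eff = 186/255 = 0.729412
t(4,4) = 4.39 - 3.910·0.729412 = 1.538
Σt over all 10·5 pixels = 109.606
V = pitch²·Σt = 1.43²·109.606 = 224.133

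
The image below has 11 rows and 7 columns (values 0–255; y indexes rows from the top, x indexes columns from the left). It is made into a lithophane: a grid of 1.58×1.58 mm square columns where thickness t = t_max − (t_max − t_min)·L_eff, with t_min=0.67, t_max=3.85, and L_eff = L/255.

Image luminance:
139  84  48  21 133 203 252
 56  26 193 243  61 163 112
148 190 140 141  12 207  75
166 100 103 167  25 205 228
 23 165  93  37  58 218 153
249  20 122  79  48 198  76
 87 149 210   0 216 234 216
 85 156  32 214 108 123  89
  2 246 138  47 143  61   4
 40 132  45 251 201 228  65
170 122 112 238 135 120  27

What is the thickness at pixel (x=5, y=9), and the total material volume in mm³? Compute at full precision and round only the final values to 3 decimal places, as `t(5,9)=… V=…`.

span = t_max - t_min = 3.85 - 0.67 = 3.180
L(5,9) = 228, L_eff = 228/255 = 0.894118
t(5,9) = 3.85 - 3.180·0.894118 = 1.007
Σt over all 11·7 pixels = 1499469/8500 ≈ 176.4081176
V = pitch²·Σt = 1.58²·1499469/8500 = 440.385

t(5,9)=1.007 V=440.385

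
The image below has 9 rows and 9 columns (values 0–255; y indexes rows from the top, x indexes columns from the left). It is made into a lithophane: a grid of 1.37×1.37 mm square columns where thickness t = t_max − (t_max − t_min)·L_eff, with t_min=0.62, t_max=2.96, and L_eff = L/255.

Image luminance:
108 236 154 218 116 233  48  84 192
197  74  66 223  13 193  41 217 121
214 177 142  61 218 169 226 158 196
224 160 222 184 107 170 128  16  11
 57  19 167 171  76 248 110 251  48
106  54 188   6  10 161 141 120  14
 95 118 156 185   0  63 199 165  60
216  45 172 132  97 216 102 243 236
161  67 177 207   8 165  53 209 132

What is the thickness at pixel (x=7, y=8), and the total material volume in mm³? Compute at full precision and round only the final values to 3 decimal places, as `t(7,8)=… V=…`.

span = t_max - t_min = 2.96 - 0.62 = 2.340
L(7,8) = 209, L_eff = 209/255 = 0.819608
t(7,8) = 2.96 - 2.340·0.819608 = 1.042
Σt over all 9·9 pixels = 592203/4250 ≈ 139.3418824
V = pitch²·Σt = 1.37²·592203/4250 = 261.531

t(7,8)=1.042 V=261.531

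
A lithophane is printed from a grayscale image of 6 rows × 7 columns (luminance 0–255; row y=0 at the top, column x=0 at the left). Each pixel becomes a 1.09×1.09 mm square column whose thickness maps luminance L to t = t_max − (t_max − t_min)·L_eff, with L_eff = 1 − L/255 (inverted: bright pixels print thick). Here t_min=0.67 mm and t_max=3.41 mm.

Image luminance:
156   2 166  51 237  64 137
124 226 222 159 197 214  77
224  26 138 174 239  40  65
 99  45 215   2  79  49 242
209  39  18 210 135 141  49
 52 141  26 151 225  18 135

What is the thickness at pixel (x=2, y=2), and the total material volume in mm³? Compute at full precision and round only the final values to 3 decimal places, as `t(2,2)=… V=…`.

t(2,2)=2.153 V=100.047

span = t_max - t_min = 3.41 - 0.67 = 2.740
L(2,2) = 138, L_eff = 1 - 138/255 = 0.458824 (inverted)
t(2,2) = 3.41 - 2.740·0.458824 = 2.153
Σt over all 6·7 pixels = 1073651/12750 ≈ 84.2079216
V = pitch²·Σt = 1.09²·1073651/12750 = 100.047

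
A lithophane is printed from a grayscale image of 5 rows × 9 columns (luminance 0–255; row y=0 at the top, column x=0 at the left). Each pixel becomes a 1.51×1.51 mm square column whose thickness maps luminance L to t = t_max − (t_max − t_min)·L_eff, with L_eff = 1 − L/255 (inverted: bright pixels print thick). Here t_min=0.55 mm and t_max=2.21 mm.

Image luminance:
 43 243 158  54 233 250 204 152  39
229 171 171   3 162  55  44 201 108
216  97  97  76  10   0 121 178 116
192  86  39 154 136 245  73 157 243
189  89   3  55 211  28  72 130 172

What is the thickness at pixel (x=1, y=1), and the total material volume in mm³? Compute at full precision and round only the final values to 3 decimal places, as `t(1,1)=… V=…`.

span = t_max - t_min = 2.21 - 0.55 = 1.660
L(1,1) = 171, L_eff = 1 - 171/255 = 0.329412 (inverted)
t(1,1) = 2.21 - 1.660·0.329412 = 1.663
Σt over all 5·9 pixels = 315631/5100 ≈ 61.8884314
V = pitch²·Σt = 1.51²·315631/5100 = 141.112

t(1,1)=1.663 V=141.112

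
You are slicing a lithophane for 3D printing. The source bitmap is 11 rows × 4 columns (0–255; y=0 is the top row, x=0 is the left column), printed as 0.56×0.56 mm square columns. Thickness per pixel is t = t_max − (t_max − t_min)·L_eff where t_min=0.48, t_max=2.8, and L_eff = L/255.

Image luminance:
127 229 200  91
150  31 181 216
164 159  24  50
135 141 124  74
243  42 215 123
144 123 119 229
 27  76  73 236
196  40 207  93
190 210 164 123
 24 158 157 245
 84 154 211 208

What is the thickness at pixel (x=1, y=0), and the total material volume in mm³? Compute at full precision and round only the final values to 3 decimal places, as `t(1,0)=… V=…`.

t(1,0)=0.717 V=20.917

span = t_max - t_min = 2.8 - 0.48 = 2.320
L(1,0) = 229, L_eff = 229/255 = 0.898039
t(1,0) = 2.8 - 2.320·0.898039 = 0.717
Σt over all 11·4 pixels = 28348/425 ≈ 66.7011765
V = pitch²·Σt = 0.56²·28348/425 = 20.917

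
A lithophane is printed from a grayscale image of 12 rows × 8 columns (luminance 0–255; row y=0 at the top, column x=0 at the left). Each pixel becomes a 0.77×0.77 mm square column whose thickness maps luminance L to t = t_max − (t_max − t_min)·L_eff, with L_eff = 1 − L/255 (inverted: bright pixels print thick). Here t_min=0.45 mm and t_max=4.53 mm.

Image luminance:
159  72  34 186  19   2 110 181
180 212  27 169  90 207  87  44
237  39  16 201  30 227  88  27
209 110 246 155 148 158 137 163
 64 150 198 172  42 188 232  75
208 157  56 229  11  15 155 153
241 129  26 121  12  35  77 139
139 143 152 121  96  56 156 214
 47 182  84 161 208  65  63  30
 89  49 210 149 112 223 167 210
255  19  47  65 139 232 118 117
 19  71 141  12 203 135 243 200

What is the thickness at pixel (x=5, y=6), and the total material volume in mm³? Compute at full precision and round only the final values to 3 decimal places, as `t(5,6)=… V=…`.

span = t_max - t_min = 4.53 - 0.45 = 4.080
L(5,6) = 35, L_eff = 1 - 35/255 = 0.862745 (inverted)
t(5,6) = 4.53 - 4.080·0.862745 = 1.010
Σt over all 12·8 pixels = 235.152
V = pitch²·Σt = 0.77²·235.152 = 139.422

t(5,6)=1.010 V=139.422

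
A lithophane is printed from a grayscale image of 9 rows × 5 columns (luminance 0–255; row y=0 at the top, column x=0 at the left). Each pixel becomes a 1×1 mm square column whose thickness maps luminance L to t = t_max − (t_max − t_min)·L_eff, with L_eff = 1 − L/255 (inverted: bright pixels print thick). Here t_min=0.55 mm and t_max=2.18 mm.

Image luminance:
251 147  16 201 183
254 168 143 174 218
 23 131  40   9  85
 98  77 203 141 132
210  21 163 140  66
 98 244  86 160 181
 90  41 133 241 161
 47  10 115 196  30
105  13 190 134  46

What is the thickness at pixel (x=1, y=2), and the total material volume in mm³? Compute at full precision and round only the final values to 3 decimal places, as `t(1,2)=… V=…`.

t(1,2)=1.387 V=60.642

span = t_max - t_min = 2.18 - 0.55 = 1.630
L(1,2) = 131, L_eff = 1 - 131/255 = 0.486275 (inverted)
t(1,2) = 2.18 - 1.630·0.486275 = 1.387
Σt over all 9·5 pixels = 154637/2550 ≈ 60.6419608
V = pitch²·Σt = 1²·154637/2550 = 60.642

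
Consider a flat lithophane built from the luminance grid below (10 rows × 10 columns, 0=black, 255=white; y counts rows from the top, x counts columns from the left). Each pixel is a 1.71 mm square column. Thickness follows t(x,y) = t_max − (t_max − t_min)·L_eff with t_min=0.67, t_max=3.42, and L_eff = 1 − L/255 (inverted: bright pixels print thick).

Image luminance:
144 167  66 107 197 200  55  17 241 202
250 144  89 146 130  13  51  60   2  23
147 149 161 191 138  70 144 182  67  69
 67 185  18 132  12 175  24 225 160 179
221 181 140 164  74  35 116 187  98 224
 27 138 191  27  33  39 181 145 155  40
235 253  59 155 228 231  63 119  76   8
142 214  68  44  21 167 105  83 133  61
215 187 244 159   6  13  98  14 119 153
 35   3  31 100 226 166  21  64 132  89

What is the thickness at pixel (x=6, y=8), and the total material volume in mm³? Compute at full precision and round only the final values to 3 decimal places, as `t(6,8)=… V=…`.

t(6,8)=1.727 V=566.602

span = t_max - t_min = 3.42 - 0.67 = 2.750
L(6,8) = 98, L_eff = 1 - 98/255 = 0.615686 (inverted)
t(6,8) = 3.42 - 2.750·0.615686 = 1.727
Σt over all 10·10 pixels = 39529/204 ≈ 193.7696078
V = pitch²·Σt = 1.71²·39529/204 = 566.602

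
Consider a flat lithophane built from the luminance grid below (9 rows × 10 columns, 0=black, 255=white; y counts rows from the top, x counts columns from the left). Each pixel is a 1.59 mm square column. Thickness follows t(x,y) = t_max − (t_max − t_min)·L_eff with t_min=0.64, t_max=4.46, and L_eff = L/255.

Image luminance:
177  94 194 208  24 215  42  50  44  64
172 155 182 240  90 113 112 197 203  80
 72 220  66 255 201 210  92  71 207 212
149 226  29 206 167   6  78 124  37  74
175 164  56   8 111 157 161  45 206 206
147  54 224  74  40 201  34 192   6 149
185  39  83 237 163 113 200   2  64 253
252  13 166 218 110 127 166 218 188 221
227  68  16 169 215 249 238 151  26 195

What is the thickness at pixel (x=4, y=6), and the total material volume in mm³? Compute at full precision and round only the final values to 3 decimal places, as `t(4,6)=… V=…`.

span = t_max - t_min = 4.46 - 0.64 = 3.820
L(4,6) = 163, L_eff = 163/255 = 0.639216
t(4,6) = 4.46 - 3.820·0.639216 = 2.018
Σt over all 9·10 pixels = 276091/1275 ≈ 216.5419608
V = pitch²·Σt = 1.59²·276091/1275 = 547.440

t(4,6)=2.018 V=547.440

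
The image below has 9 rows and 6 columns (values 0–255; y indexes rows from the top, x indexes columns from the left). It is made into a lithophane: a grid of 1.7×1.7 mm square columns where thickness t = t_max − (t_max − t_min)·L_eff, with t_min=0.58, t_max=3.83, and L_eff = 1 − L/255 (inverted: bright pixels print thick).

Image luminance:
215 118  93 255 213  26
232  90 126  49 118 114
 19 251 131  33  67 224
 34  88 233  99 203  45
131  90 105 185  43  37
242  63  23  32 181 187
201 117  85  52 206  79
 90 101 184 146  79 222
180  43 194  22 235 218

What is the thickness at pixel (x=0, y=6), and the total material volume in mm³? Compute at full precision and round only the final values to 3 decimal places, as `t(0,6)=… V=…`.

span = t_max - t_min = 3.83 - 0.58 = 3.250
L(0,6) = 201, L_eff = 1 - 201/255 = 0.211765 (inverted)
t(0,6) = 3.83 - 3.250·0.211765 = 3.142
Σt over all 9·6 pixels = 201639/1700 ≈ 118.6111765
V = pitch²·Σt = 1.7²·201639/1700 = 342.786

t(0,6)=3.142 V=342.786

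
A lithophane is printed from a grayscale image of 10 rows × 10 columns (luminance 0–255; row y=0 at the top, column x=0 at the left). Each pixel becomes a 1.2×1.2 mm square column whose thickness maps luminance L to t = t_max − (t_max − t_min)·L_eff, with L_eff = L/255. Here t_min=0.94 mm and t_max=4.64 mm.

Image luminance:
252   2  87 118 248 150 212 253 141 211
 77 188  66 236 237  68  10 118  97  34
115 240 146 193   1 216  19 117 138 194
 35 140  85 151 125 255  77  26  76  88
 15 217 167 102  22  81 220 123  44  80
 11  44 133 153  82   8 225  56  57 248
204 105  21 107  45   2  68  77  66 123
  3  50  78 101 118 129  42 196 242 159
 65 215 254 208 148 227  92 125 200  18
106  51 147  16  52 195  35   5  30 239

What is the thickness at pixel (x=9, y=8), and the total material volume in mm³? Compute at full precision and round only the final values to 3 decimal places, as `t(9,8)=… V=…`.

t(9,8)=4.379 V=423.824

span = t_max - t_min = 4.64 - 0.94 = 3.700
L(9,8) = 18, L_eff = 18/255 = 0.070588
t(9,8) = 4.64 - 3.700·0.070588 = 4.379
Σt over all 10·10 pixels = 125087/425 ≈ 294.3223529
V = pitch²·Σt = 1.2²·125087/425 = 423.824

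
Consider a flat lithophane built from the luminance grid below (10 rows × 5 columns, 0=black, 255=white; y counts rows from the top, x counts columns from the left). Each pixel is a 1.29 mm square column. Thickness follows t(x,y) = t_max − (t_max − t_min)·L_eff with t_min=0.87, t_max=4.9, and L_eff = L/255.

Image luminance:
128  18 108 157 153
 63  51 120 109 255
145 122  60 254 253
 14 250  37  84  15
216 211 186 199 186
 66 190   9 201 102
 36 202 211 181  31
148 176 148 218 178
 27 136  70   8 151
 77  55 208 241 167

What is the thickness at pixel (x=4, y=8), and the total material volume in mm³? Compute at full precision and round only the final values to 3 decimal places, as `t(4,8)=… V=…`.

span = t_max - t_min = 4.9 - 0.87 = 4.030
L(4,8) = 151, L_eff = 151/255 = 0.592157
t(4,8) = 4.9 - 4.030·0.592157 = 2.514
Σt over all 10·5 pixels = 3575207/25500 ≈ 140.2041961
V = pitch²·Σt = 1.29²·3575207/25500 = 233.314

t(4,8)=2.514 V=233.314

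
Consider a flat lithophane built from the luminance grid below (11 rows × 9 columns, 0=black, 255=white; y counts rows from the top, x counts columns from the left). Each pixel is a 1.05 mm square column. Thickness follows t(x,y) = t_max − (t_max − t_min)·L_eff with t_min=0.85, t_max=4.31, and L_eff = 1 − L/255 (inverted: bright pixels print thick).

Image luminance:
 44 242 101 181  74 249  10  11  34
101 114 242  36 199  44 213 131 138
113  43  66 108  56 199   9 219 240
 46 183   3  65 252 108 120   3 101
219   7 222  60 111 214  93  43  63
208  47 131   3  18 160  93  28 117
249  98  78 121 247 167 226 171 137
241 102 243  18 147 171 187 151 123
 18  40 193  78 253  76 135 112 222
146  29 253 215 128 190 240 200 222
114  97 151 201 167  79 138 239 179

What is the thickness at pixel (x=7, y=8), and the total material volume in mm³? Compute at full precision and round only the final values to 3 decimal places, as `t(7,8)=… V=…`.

t(7,8)=2.370 V=286.156

span = t_max - t_min = 4.31 - 0.85 = 3.460
L(7,8) = 112, L_eff = 1 - 112/255 = 0.560784 (inverted)
t(7,8) = 4.31 - 3.460·0.560784 = 2.370
Σt over all 11·9 pixels = 2206189/8500 ≈ 259.5516471
V = pitch²·Σt = 1.05²·2206189/8500 = 286.156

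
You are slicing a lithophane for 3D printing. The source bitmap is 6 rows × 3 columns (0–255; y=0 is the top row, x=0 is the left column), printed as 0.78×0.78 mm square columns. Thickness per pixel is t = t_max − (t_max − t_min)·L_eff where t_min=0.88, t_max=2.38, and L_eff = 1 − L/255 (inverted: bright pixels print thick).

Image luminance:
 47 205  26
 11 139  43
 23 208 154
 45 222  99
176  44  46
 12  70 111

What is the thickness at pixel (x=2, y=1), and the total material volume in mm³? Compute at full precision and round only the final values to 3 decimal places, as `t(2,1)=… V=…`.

t(2,1)=1.133 V=15.653

span = t_max - t_min = 2.38 - 0.88 = 1.500
L(2,1) = 43, L_eff = 1 - 43/255 = 0.831373 (inverted)
t(2,1) = 2.38 - 1.500·0.831373 = 1.133
Σt over all 6·3 pixels = 21869/850 ≈ 25.7282353
V = pitch²·Σt = 0.78²·21869/850 = 15.653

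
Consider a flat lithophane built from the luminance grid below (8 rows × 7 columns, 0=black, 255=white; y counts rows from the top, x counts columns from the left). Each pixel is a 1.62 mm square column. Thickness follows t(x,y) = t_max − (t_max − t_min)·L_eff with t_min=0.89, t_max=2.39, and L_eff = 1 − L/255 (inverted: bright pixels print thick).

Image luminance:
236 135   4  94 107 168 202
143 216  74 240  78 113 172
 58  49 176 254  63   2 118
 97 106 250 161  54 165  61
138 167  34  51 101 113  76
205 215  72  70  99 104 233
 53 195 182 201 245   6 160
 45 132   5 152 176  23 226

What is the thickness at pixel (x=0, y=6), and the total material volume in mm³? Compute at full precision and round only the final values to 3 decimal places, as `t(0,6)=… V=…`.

t(0,6)=1.202 V=240.021

span = t_max - t_min = 2.39 - 0.89 = 1.500
L(0,6) = 53, L_eff = 1 - 53/255 = 0.792157 (inverted)
t(0,6) = 2.39 - 1.500·0.792157 = 1.202
Σt over all 8·7 pixels = 77739/850 ≈ 91.4576471
V = pitch²·Σt = 1.62²·77739/850 = 240.021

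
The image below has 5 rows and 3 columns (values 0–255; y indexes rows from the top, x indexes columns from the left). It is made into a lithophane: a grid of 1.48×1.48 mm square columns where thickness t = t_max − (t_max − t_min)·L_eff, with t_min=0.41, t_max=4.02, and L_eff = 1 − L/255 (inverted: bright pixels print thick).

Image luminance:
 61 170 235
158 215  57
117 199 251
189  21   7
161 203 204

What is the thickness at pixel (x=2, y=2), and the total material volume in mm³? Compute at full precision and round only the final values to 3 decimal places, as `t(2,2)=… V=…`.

t(2,2)=3.963 V=83.180

span = t_max - t_min = 4.02 - 0.41 = 3.610
L(2,2) = 251, L_eff = 1 - 251/255 = 0.015686 (inverted)
t(2,2) = 4.02 - 3.610·0.015686 = 3.963
Σt over all 5·3 pixels = 968353/25500 ≈ 37.9746275
V = pitch²·Σt = 1.48²·968353/25500 = 83.180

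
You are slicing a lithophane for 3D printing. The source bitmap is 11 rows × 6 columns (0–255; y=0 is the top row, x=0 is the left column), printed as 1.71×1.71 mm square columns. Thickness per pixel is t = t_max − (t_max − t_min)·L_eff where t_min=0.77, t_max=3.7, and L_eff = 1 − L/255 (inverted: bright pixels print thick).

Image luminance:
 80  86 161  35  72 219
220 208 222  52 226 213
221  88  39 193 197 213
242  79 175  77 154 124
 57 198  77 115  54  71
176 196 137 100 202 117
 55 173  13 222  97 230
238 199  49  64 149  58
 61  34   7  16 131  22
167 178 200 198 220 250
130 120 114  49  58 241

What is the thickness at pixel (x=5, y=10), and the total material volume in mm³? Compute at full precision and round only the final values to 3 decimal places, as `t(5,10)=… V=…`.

t(5,10)=3.539 V=445.580

span = t_max - t_min = 3.7 - 0.77 = 2.930
L(5,10) = 241, L_eff = 1 - 241/255 = 0.054902 (inverted)
t(5,10) = 3.7 - 2.930·0.054902 = 3.539
Σt over all 11·6 pixels = 3885737/25500 ≈ 152.3818431
V = pitch²·Σt = 1.71²·3885737/25500 = 445.580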